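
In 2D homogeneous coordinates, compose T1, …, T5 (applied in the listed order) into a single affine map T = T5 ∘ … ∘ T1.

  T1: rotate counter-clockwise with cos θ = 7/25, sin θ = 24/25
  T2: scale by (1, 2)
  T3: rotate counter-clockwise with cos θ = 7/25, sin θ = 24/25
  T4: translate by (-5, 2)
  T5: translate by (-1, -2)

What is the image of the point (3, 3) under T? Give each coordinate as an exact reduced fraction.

T(p) = (-8571/625, 78/625)

T1 rotate counter-clockwise with cos θ = 7/25, sin θ = 24/25: (3, 3) → (-51/25, 93/25)
T2 scale by (1, 2): (-51/25, 93/25) → (-51/25, 186/25)
T3 rotate counter-clockwise with cos θ = 7/25, sin θ = 24/25: (-51/25, 186/25) → (-4821/625, 78/625)
T4 translate by (-5, 2): (-4821/625, 78/625) → (-7946/625, 1328/625)
T5 translate by (-1, -2): (-7946/625, 1328/625) → (-8571/625, 78/625)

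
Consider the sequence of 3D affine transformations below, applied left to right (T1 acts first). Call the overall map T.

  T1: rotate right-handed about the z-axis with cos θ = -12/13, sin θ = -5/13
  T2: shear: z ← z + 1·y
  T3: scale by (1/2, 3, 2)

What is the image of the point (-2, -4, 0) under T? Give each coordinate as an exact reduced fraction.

T(p) = (2/13, 174/13, 116/13)

T1 rotate right-handed about the z-axis with cos θ = -12/13, sin θ = -5/13: (-2, -4, 0) → (4/13, 58/13, 0)
T2 shear: z ← z + 1·y: (4/13, 58/13, 0) → (4/13, 58/13, 58/13)
T3 scale by (1/2, 3, 2): (4/13, 58/13, 58/13) → (2/13, 174/13, 116/13)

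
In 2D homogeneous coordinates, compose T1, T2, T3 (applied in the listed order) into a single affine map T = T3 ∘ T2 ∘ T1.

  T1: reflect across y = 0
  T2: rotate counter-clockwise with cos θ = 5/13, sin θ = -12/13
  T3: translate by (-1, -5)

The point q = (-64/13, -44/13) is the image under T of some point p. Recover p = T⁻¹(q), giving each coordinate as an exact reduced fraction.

p = (-3, 3)

T1 = [1 0 0; 0 -1 0; 0 0 1]
T2·T1 = [5/13 -12/13 0; -12/13 -5/13 0; 0 0 1]
T3·…·T1 = [5/13 -12/13 -1; -12/13 -5/13 -5; 0 0 1]
det M = -1; M⁻¹ = [5/13 -12/13 -55/13; -12/13 -5/13 -37/13; 0 0 1]
M⁻¹ · (-64/13, -44/13)ᵀ = (-3, 3)ᵀ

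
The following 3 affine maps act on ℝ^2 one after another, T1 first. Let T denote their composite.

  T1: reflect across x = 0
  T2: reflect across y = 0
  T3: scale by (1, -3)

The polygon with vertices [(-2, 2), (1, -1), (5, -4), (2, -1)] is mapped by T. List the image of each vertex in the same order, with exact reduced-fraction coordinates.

T1 reflect across x = 0: (-2, 2) → (2, 2); (1, -1) → (-1, -1); (5, -4) → (-5, -4); (2, -1) → (-2, -1)
T2 reflect across y = 0: (2, 2) → (2, -2); (-1, -1) → (-1, 1); (-5, -4) → (-5, 4); (-2, -1) → (-2, 1)
T3 scale by (1, -3): (2, -2) → (2, 6); (-1, 1) → (-1, -3); (-5, 4) → (-5, -12); (-2, 1) → (-2, -3)

image vertices: (2, 6), (-1, -3), (-5, -12), (-2, -3)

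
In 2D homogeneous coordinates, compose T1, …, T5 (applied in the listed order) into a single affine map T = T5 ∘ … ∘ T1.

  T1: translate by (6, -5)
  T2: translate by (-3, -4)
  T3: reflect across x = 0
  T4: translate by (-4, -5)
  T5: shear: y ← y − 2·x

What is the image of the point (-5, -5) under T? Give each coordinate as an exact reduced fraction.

T1 translate by (6, -5): (-5, -5) → (1, -10)
T2 translate by (-3, -4): (1, -10) → (-2, -14)
T3 reflect across x = 0: (-2, -14) → (2, -14)
T4 translate by (-4, -5): (2, -14) → (-2, -19)
T5 shear: y ← y − 2·x: (-2, -19) → (-2, -15)

T(p) = (-2, -15)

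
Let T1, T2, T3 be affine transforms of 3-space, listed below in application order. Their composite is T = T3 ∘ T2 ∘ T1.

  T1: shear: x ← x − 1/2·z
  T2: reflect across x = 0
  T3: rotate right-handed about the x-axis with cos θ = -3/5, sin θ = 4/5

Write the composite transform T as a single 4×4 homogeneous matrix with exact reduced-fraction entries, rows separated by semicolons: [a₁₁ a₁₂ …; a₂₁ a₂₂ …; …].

T = [-1 0 1/2 0; 0 -3/5 -4/5 0; 0 4/5 -3/5 0; 0 0 0 1]

T1 = [1 0 -1/2 0; 0 1 0 0; 0 0 1 0; 0 0 0 1]
T2·T1 = [-1 0 1/2 0; 0 1 0 0; 0 0 1 0; 0 0 0 1]
T3·…·T1 = [-1 0 1/2 0; 0 -3/5 -4/5 0; 0 4/5 -3/5 0; 0 0 0 1]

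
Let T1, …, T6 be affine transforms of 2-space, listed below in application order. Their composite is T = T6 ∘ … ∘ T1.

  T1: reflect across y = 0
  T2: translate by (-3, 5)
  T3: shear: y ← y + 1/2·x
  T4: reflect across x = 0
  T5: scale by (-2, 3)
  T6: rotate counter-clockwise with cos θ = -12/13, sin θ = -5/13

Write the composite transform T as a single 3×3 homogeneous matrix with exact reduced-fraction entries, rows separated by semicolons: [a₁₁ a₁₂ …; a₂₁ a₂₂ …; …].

T1 = [1 0 0; 0 -1 0; 0 0 1]
T2·T1 = [1 0 -3; 0 -1 5; 0 0 1]
T3·…·T1 = [1 0 -3; 1/2 -1 7/2; 0 0 1]
T4·…·T1 = [-1 0 3; 1/2 -1 7/2; 0 0 1]
T5·…·T1 = [2 0 -6; 3/2 -3 21/2; 0 0 1]
T6·…·T1 = [-33/26 -15/13 249/26; -28/13 36/13 -96/13; 0 0 1]

T = [-33/26 -15/13 249/26; -28/13 36/13 -96/13; 0 0 1]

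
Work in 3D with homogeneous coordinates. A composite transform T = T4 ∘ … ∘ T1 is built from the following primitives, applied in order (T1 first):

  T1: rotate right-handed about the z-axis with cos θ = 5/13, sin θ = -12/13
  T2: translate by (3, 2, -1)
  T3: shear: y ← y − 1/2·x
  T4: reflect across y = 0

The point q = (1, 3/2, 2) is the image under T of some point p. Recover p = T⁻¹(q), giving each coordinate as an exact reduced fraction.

T1 = [5/13 12/13 0 0; -12/13 5/13 0 0; 0 0 1 0; 0 0 0 1]
T2·T1 = [5/13 12/13 0 3; -12/13 5/13 0 2; 0 0 1 -1; 0 0 0 1]
T3·…·T1 = [5/13 12/13 0 3; -29/26 -1/13 0 1/2; 0 0 1 -1; 0 0 0 1]
T4·…·T1 = [5/13 12/13 0 3; 29/26 1/13 0 -1/2; 0 0 1 -1; 0 0 0 1]
det M = -1; M⁻¹ = [-1/13 12/13 0 9/13; 29/26 -5/13 0 -46/13; 0 0 1 1; 0 0 0 1]
M⁻¹ · (1, 3/2, 2)ᵀ = (2, -3, 3)ᵀ

p = (2, -3, 3)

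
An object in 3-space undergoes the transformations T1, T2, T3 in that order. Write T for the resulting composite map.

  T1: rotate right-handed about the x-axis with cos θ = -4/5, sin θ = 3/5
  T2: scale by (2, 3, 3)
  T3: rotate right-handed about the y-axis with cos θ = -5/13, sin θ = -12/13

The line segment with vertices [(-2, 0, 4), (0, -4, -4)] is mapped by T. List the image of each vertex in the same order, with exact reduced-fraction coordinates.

image vertices: (52/5, -36/5, 0), (-144/65, 84/5, -12/13)

T1 rotate right-handed about the x-axis with cos θ = -4/5, sin θ = 3/5: (-2, 0, 4) → (-2, -12/5, -16/5); (0, -4, -4) → (0, 28/5, 4/5)
T2 scale by (2, 3, 3): (-2, -12/5, -16/5) → (-4, -36/5, -48/5); (0, 28/5, 4/5) → (0, 84/5, 12/5)
T3 rotate right-handed about the y-axis with cos θ = -5/13, sin θ = -12/13: (-4, -36/5, -48/5) → (52/5, -36/5, 0); (0, 84/5, 12/5) → (-144/65, 84/5, -12/13)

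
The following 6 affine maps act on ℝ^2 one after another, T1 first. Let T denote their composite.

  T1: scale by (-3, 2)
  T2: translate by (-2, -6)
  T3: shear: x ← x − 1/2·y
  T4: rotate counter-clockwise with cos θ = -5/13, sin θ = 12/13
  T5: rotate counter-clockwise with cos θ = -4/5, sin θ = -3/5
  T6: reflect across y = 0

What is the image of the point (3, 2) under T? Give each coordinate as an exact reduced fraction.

T1 scale by (-3, 2): (3, 2) → (-9, 4)
T2 translate by (-2, -6): (-9, 4) → (-11, -2)
T3 shear: x ← x − 1/2·y: (-11, -2) → (-10, -2)
T4 rotate counter-clockwise with cos θ = -5/13, sin θ = 12/13: (-10, -2) → (74/13, -110/13)
T5 rotate counter-clockwise with cos θ = -4/5, sin θ = -3/5: (74/13, -110/13) → (-626/65, 218/65)
T6 reflect across y = 0: (-626/65, 218/65) → (-626/65, -218/65)

T(p) = (-626/65, -218/65)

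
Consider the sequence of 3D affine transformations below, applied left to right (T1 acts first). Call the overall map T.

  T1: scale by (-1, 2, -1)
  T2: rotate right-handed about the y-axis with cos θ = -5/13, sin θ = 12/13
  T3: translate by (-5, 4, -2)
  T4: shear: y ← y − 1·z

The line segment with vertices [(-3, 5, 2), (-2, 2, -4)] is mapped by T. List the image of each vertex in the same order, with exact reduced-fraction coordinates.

image vertices: (-8, 18, -4), (-27/13, 174/13, -70/13)

T1 scale by (-1, 2, -1): (-3, 5, 2) → (3, 10, -2); (-2, 2, -4) → (2, 4, 4)
T2 rotate right-handed about the y-axis with cos θ = -5/13, sin θ = 12/13: (3, 10, -2) → (-3, 10, -2); (2, 4, 4) → (38/13, 4, -44/13)
T3 translate by (-5, 4, -2): (-3, 10, -2) → (-8, 14, -4); (38/13, 4, -44/13) → (-27/13, 8, -70/13)
T4 shear: y ← y − 1·z: (-8, 14, -4) → (-8, 18, -4); (-27/13, 8, -70/13) → (-27/13, 174/13, -70/13)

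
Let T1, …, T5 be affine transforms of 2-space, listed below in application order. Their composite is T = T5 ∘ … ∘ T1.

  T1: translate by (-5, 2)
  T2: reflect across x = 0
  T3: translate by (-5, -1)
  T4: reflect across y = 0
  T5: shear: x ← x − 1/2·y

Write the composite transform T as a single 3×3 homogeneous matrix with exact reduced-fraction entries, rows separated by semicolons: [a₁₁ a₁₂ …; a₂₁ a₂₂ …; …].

T1 = [1 0 -5; 0 1 2; 0 0 1]
T2·T1 = [-1 0 5; 0 1 2; 0 0 1]
T3·…·T1 = [-1 0 0; 0 1 1; 0 0 1]
T4·…·T1 = [-1 0 0; 0 -1 -1; 0 0 1]
T5·…·T1 = [-1 1/2 1/2; 0 -1 -1; 0 0 1]

T = [-1 1/2 1/2; 0 -1 -1; 0 0 1]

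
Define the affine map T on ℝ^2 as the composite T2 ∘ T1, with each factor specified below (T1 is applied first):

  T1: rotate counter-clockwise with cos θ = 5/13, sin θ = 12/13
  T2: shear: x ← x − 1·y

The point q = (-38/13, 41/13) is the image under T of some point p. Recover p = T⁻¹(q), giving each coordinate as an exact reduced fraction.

p = (3, 1)

T1 = [5/13 -12/13 0; 12/13 5/13 0; 0 0 1]
T2·T1 = [-7/13 -17/13 0; 12/13 5/13 0; 0 0 1]
det M = 1; M⁻¹ = [5/13 17/13 0; -12/13 -7/13 0; 0 0 1]
M⁻¹ · (-38/13, 41/13)ᵀ = (3, 1)ᵀ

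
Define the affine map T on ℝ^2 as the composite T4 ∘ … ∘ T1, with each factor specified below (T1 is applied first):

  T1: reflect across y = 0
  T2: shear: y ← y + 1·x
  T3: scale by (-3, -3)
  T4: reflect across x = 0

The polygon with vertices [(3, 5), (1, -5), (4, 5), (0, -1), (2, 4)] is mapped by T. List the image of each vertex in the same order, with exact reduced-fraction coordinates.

T1 reflect across y = 0: (3, 5) → (3, -5); (1, -5) → (1, 5); (4, 5) → (4, -5); (0, -1) → (0, 1); (2, 4) → (2, -4)
T2 shear: y ← y + 1·x: (3, -5) → (3, -2); (1, 5) → (1, 6); (4, -5) → (4, -1); (0, 1) → (0, 1); (2, -4) → (2, -2)
T3 scale by (-3, -3): (3, -2) → (-9, 6); (1, 6) → (-3, -18); (4, -1) → (-12, 3); (0, 1) → (0, -3); (2, -2) → (-6, 6)
T4 reflect across x = 0: (-9, 6) → (9, 6); (-3, -18) → (3, -18); (-12, 3) → (12, 3); (0, -3) → (0, -3); (-6, 6) → (6, 6)

image vertices: (9, 6), (3, -18), (12, 3), (0, -3), (6, 6)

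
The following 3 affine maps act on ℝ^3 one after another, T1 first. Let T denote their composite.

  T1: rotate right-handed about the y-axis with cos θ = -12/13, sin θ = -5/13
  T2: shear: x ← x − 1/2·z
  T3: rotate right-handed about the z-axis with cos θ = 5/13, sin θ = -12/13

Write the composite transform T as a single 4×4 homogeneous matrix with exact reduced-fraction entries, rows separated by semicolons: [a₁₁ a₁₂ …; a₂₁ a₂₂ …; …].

T1 = [-12/13 0 -5/13 0; 0 1 0 0; 5/13 0 -12/13 0; 0 0 0 1]
T2·T1 = [-29/26 0 1/13 0; 0 1 0 0; 5/13 0 -12/13 0; 0 0 0 1]
T3·…·T1 = [-145/338 12/13 5/169 0; 174/169 5/13 -12/169 0; 5/13 0 -12/13 0; 0 0 0 1]

T = [-145/338 12/13 5/169 0; 174/169 5/13 -12/169 0; 5/13 0 -12/13 0; 0 0 0 1]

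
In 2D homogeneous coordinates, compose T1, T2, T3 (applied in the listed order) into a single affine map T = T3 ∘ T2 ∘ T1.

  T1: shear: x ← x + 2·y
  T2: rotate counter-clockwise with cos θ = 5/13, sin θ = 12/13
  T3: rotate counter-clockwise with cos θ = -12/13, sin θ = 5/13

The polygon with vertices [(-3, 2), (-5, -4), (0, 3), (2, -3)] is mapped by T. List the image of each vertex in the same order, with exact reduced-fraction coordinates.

image vertices: (118/169, -359/169), (1084/169, 2027/169), (-363/169, -1074/169), (123/169, 836/169)

T1 shear: x ← x + 2·y: (-3, 2) → (1, 2); (-5, -4) → (-13, -4); (0, 3) → (6, 3); (2, -3) → (-4, -3)
T2 rotate counter-clockwise with cos θ = 5/13, sin θ = 12/13: (1, 2) → (-19/13, 22/13); (-13, -4) → (-17/13, -176/13); (6, 3) → (-6/13, 87/13); (-4, -3) → (16/13, -63/13)
T3 rotate counter-clockwise with cos θ = -12/13, sin θ = 5/13: (-19/13, 22/13) → (118/169, -359/169); (-17/13, -176/13) → (1084/169, 2027/169); (-6/13, 87/13) → (-363/169, -1074/169); (16/13, -63/13) → (123/169, 836/169)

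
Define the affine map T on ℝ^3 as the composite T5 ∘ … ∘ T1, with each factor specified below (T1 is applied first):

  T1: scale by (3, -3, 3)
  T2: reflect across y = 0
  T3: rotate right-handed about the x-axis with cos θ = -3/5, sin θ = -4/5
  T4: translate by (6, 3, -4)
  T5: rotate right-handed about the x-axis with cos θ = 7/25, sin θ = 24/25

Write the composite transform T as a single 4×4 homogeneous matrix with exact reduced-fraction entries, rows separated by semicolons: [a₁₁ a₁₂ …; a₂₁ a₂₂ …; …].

T = [3 0 0 6; 0 9/5 12/5 117/25; 0 -12/5 9/5 44/25; 0 0 0 1]

T1 = [3 0 0 0; 0 -3 0 0; 0 0 3 0; 0 0 0 1]
T2·T1 = [3 0 0 0; 0 3 0 0; 0 0 3 0; 0 0 0 1]
T3·…·T1 = [3 0 0 0; 0 -9/5 12/5 0; 0 -12/5 -9/5 0; 0 0 0 1]
T4·…·T1 = [3 0 0 6; 0 -9/5 12/5 3; 0 -12/5 -9/5 -4; 0 0 0 1]
T5·…·T1 = [3 0 0 6; 0 9/5 12/5 117/25; 0 -12/5 9/5 44/25; 0 0 0 1]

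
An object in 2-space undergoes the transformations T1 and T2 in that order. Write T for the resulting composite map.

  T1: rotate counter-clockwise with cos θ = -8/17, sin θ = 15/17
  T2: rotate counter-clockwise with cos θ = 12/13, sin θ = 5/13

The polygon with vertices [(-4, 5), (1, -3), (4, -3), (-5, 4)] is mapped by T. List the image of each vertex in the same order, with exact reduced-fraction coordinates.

image vertices: (-16/221, -1415/221), (249/221, 653/221), (-264/221, 1073/221), (295/221, -1384/221)

T1 rotate counter-clockwise with cos θ = -8/17, sin θ = 15/17: (-4, 5) → (-43/17, -100/17); (1, -3) → (37/17, 39/17); (4, -3) → (13/17, 84/17); (-5, 4) → (-20/17, -107/17)
T2 rotate counter-clockwise with cos θ = 12/13, sin θ = 5/13: (-43/17, -100/17) → (-16/221, -1415/221); (37/17, 39/17) → (249/221, 653/221); (13/17, 84/17) → (-264/221, 1073/221); (-20/17, -107/17) → (295/221, -1384/221)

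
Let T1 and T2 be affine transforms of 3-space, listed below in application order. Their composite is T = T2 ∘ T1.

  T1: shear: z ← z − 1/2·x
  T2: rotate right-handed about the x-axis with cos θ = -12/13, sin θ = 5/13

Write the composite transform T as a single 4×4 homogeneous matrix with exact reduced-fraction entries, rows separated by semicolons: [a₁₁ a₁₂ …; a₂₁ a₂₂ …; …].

T = [1 0 0 0; 5/26 -12/13 -5/13 0; 6/13 5/13 -12/13 0; 0 0 0 1]

T1 = [1 0 0 0; 0 1 0 0; -1/2 0 1 0; 0 0 0 1]
T2·T1 = [1 0 0 0; 5/26 -12/13 -5/13 0; 6/13 5/13 -12/13 0; 0 0 0 1]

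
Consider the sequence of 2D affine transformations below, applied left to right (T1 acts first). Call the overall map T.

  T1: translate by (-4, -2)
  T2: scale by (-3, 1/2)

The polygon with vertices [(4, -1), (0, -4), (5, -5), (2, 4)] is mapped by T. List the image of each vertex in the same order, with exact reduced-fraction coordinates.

T1 translate by (-4, -2): (4, -1) → (0, -3); (0, -4) → (-4, -6); (5, -5) → (1, -7); (2, 4) → (-2, 2)
T2 scale by (-3, 1/2): (0, -3) → (0, -3/2); (-4, -6) → (12, -3); (1, -7) → (-3, -7/2); (-2, 2) → (6, 1)

image vertices: (0, -3/2), (12, -3), (-3, -7/2), (6, 1)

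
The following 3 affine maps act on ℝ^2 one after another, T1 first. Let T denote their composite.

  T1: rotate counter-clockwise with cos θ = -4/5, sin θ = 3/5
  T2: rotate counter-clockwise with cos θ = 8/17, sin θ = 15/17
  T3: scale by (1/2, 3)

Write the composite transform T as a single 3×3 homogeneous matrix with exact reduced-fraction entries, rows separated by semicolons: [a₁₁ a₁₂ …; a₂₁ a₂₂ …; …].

T1 = [-4/5 -3/5 0; 3/5 -4/5 0; 0 0 1]
T2·T1 = [-77/85 36/85 0; -36/85 -77/85 0; 0 0 1]
T3·…·T1 = [-77/170 18/85 0; -108/85 -231/85 0; 0 0 1]

T = [-77/170 18/85 0; -108/85 -231/85 0; 0 0 1]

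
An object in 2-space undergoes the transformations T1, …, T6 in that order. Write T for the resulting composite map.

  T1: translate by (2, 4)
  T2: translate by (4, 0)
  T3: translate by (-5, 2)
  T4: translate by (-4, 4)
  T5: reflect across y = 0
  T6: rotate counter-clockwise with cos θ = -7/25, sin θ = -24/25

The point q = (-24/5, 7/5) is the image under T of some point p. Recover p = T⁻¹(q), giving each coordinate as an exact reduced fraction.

T1 = [1 0 2; 0 1 4; 0 0 1]
T2·T1 = [1 0 6; 0 1 4; 0 0 1]
T3·…·T1 = [1 0 1; 0 1 6; 0 0 1]
T4·…·T1 = [1 0 -3; 0 1 10; 0 0 1]
T5·…·T1 = [1 0 -3; 0 -1 -10; 0 0 1]
T6·…·T1 = [-7/25 -24/25 -219/25; -24/25 7/25 142/25; 0 0 1]
det M = -1; M⁻¹ = [-7/25 -24/25 3; -24/25 7/25 -10; 0 0 1]
M⁻¹ · (-24/5, 7/5)ᵀ = (3, -5)ᵀ

p = (3, -5)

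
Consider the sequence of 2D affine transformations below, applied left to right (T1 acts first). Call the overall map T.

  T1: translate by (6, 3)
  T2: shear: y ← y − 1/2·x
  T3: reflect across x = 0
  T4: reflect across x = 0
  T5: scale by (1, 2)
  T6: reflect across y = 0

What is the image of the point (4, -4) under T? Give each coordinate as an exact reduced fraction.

T1 translate by (6, 3): (4, -4) → (10, -1)
T2 shear: y ← y − 1/2·x: (10, -1) → (10, -6)
T3 reflect across x = 0: (10, -6) → (-10, -6)
T4 reflect across x = 0: (-10, -6) → (10, -6)
T5 scale by (1, 2): (10, -6) → (10, -12)
T6 reflect across y = 0: (10, -12) → (10, 12)

T(p) = (10, 12)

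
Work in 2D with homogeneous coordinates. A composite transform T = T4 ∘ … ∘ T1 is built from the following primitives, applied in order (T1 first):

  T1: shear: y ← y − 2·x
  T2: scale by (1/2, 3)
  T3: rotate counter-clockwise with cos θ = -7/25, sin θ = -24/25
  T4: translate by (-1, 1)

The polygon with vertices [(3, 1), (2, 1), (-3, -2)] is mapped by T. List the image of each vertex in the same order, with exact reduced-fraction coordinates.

T1 shear: y ← y − 2·x: (3, 1) → (3, -5); (2, 1) → (2, -3); (-3, -2) → (-3, 4)
T2 scale by (1/2, 3): (3, -5) → (3/2, -15); (2, -3) → (1, -9); (-3, 4) → (-3/2, 12)
T3 rotate counter-clockwise with cos θ = -7/25, sin θ = -24/25: (3/2, -15) → (-741/50, 69/25); (1, -9) → (-223/25, 39/25); (-3/2, 12) → (597/50, -48/25)
T4 translate by (-1, 1): (-741/50, 69/25) → (-791/50, 94/25); (-223/25, 39/25) → (-248/25, 64/25); (597/50, -48/25) → (547/50, -23/25)

image vertices: (-791/50, 94/25), (-248/25, 64/25), (547/50, -23/25)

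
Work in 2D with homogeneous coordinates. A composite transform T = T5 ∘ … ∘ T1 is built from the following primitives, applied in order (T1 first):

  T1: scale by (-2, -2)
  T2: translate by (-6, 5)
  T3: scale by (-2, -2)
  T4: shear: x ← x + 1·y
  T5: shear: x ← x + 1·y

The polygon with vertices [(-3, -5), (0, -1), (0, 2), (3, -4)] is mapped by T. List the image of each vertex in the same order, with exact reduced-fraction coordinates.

T1 scale by (-2, -2): (-3, -5) → (6, 10); (0, -1) → (0, 2); (0, 2) → (0, -4); (3, -4) → (-6, 8)
T2 translate by (-6, 5): (6, 10) → (0, 15); (0, 2) → (-6, 7); (0, -4) → (-6, 1); (-6, 8) → (-12, 13)
T3 scale by (-2, -2): (0, 15) → (0, -30); (-6, 7) → (12, -14); (-6, 1) → (12, -2); (-12, 13) → (24, -26)
T4 shear: x ← x + 1·y: (0, -30) → (-30, -30); (12, -14) → (-2, -14); (12, -2) → (10, -2); (24, -26) → (-2, -26)
T5 shear: x ← x + 1·y: (-30, -30) → (-60, -30); (-2, -14) → (-16, -14); (10, -2) → (8, -2); (-2, -26) → (-28, -26)

image vertices: (-60, -30), (-16, -14), (8, -2), (-28, -26)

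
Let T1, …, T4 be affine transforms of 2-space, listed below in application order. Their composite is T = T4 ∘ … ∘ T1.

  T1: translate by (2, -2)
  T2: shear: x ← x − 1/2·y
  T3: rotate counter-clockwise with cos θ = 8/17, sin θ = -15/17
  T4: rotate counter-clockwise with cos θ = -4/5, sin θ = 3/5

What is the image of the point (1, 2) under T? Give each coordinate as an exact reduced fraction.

T(p) = (39/85, 252/85)

T1 translate by (2, -2): (1, 2) → (3, 0)
T2 shear: x ← x − 1/2·y: (3, 0) → (3, 0)
T3 rotate counter-clockwise with cos θ = 8/17, sin θ = -15/17: (3, 0) → (24/17, -45/17)
T4 rotate counter-clockwise with cos θ = -4/5, sin θ = 3/5: (24/17, -45/17) → (39/85, 252/85)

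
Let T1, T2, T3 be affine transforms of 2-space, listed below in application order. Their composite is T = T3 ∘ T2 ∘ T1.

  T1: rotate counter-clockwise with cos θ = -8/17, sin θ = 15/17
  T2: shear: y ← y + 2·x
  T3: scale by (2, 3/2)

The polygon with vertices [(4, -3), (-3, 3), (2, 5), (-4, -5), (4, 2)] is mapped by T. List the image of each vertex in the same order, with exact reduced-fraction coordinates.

image vertices: (26/17, 165/17), (-42/17, -333/34), (-182/17, -288/17), (214/17, 291/17), (-124/17, -120/17)

T1 rotate counter-clockwise with cos θ = -8/17, sin θ = 15/17: (4, -3) → (13/17, 84/17); (-3, 3) → (-21/17, -69/17); (2, 5) → (-91/17, -10/17); (-4, -5) → (107/17, -20/17); (4, 2) → (-62/17, 44/17)
T2 shear: y ← y + 2·x: (13/17, 84/17) → (13/17, 110/17); (-21/17, -69/17) → (-21/17, -111/17); (-91/17, -10/17) → (-91/17, -192/17); (107/17, -20/17) → (107/17, 194/17); (-62/17, 44/17) → (-62/17, -80/17)
T3 scale by (2, 3/2): (13/17, 110/17) → (26/17, 165/17); (-21/17, -111/17) → (-42/17, -333/34); (-91/17, -192/17) → (-182/17, -288/17); (107/17, 194/17) → (214/17, 291/17); (-62/17, -80/17) → (-124/17, -120/17)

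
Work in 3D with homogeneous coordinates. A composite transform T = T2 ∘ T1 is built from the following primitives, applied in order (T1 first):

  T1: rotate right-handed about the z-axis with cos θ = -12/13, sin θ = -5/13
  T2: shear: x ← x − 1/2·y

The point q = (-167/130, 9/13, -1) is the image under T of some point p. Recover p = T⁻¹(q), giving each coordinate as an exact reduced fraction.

p = (3/5, -1, -1)

T1 = [-12/13 5/13 0 0; -5/13 -12/13 0 0; 0 0 1 0; 0 0 0 1]
T2·T1 = [-19/26 11/13 0 0; -5/13 -12/13 0 0; 0 0 1 0; 0 0 0 1]
det M = 1; M⁻¹ = [-12/13 -11/13 0 0; 5/13 -19/26 0 0; 0 0 1 0; 0 0 0 1]
M⁻¹ · (-167/130, 9/13, -1)ᵀ = (3/5, -1, -1)ᵀ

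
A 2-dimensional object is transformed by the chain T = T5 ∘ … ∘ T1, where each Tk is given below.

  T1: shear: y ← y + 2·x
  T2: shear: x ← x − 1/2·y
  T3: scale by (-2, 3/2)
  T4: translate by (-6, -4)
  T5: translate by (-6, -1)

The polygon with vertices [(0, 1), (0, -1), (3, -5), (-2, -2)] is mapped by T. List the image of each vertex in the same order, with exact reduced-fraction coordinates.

T1 shear: y ← y + 2·x: (0, 1) → (0, 1); (0, -1) → (0, -1); (3, -5) → (3, 1); (-2, -2) → (-2, -6)
T2 shear: x ← x − 1/2·y: (0, 1) → (-1/2, 1); (0, -1) → (1/2, -1); (3, 1) → (5/2, 1); (-2, -6) → (1, -6)
T3 scale by (-2, 3/2): (-1/2, 1) → (1, 3/2); (1/2, -1) → (-1, -3/2); (5/2, 1) → (-5, 3/2); (1, -6) → (-2, -9)
T4 translate by (-6, -4): (1, 3/2) → (-5, -5/2); (-1, -3/2) → (-7, -11/2); (-5, 3/2) → (-11, -5/2); (-2, -9) → (-8, -13)
T5 translate by (-6, -1): (-5, -5/2) → (-11, -7/2); (-7, -11/2) → (-13, -13/2); (-11, -5/2) → (-17, -7/2); (-8, -13) → (-14, -14)

image vertices: (-11, -7/2), (-13, -13/2), (-17, -7/2), (-14, -14)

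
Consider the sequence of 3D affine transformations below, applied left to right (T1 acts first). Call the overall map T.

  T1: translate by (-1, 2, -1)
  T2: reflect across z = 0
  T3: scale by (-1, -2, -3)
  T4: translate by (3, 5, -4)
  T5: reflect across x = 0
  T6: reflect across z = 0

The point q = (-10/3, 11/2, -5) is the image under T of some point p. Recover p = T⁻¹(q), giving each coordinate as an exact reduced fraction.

p = (2/3, -9/4, 4)

T1 = [1 0 0 -1; 0 1 0 2; 0 0 1 -1; 0 0 0 1]
T2·T1 = [1 0 0 -1; 0 1 0 2; 0 0 -1 1; 0 0 0 1]
T3·…·T1 = [-1 0 0 1; 0 -2 0 -4; 0 0 3 -3; 0 0 0 1]
T4·…·T1 = [-1 0 0 4; 0 -2 0 1; 0 0 3 -7; 0 0 0 1]
T5·…·T1 = [1 0 0 -4; 0 -2 0 1; 0 0 3 -7; 0 0 0 1]
T6·…·T1 = [1 0 0 -4; 0 -2 0 1; 0 0 -3 7; 0 0 0 1]
det M = 6; M⁻¹ = [1 0 0 4; 0 -1/2 0 1/2; 0 0 -1/3 7/3; 0 0 0 1]
M⁻¹ · (-10/3, 11/2, -5)ᵀ = (2/3, -9/4, 4)ᵀ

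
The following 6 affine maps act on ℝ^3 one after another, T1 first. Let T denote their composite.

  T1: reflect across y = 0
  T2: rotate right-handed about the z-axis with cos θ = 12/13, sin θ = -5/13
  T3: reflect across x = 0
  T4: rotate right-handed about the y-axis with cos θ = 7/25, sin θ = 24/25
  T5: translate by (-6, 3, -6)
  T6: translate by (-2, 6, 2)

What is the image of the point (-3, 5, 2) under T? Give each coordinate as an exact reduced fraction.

T1 reflect across y = 0: (-3, 5, 2) → (-3, -5, 2)
T2 rotate right-handed about the z-axis with cos θ = 12/13, sin θ = -5/13: (-3, -5, 2) → (-61/13, -45/13, 2)
T3 reflect across x = 0: (-61/13, -45/13, 2) → (61/13, -45/13, 2)
T4 rotate right-handed about the y-axis with cos θ = 7/25, sin θ = 24/25: (61/13, -45/13, 2) → (1051/325, -45/13, -1282/325)
T5 translate by (-6, 3, -6): (1051/325, -45/13, -1282/325) → (-899/325, -6/13, -3232/325)
T6 translate by (-2, 6, 2): (-899/325, -6/13, -3232/325) → (-1549/325, 72/13, -2582/325)

T(p) = (-1549/325, 72/13, -2582/325)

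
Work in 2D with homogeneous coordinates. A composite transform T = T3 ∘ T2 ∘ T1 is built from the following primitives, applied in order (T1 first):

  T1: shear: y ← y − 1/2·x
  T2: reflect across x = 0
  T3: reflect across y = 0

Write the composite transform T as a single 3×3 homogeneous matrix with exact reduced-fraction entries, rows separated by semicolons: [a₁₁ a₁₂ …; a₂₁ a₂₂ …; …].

T1 = [1 0 0; -1/2 1 0; 0 0 1]
T2·T1 = [-1 0 0; -1/2 1 0; 0 0 1]
T3·…·T1 = [-1 0 0; 1/2 -1 0; 0 0 1]

T = [-1 0 0; 1/2 -1 0; 0 0 1]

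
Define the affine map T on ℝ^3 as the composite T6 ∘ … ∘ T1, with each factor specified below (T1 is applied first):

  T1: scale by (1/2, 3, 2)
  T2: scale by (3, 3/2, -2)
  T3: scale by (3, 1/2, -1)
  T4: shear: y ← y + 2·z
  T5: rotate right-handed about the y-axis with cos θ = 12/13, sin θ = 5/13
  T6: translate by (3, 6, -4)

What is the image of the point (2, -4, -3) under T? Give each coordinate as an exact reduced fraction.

T(p) = (87/13, -27, -241/13)

T1 scale by (1/2, 3, 2): (2, -4, -3) → (1, -12, -6)
T2 scale by (3, 3/2, -2): (1, -12, -6) → (3, -18, 12)
T3 scale by (3, 1/2, -1): (3, -18, 12) → (9, -9, -12)
T4 shear: y ← y + 2·z: (9, -9, -12) → (9, -33, -12)
T5 rotate right-handed about the y-axis with cos θ = 12/13, sin θ = 5/13: (9, -33, -12) → (48/13, -33, -189/13)
T6 translate by (3, 6, -4): (48/13, -33, -189/13) → (87/13, -27, -241/13)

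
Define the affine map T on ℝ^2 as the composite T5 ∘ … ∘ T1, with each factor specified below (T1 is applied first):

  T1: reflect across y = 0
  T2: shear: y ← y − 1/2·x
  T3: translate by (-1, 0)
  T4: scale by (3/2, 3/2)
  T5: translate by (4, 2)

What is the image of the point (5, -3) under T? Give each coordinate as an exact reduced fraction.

T(p) = (10, 11/4)

T1 reflect across y = 0: (5, -3) → (5, 3)
T2 shear: y ← y − 1/2·x: (5, 3) → (5, 1/2)
T3 translate by (-1, 0): (5, 1/2) → (4, 1/2)
T4 scale by (3/2, 3/2): (4, 1/2) → (6, 3/4)
T5 translate by (4, 2): (6, 3/4) → (10, 11/4)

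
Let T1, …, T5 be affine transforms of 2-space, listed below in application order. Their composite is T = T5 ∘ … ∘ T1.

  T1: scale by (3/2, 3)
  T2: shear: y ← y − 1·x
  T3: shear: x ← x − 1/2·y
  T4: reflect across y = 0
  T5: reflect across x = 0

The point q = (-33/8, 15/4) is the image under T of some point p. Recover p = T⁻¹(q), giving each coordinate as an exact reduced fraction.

p = (3/2, -1/2)

T1 = [3/2 0 0; 0 3 0; 0 0 1]
T2·T1 = [3/2 0 0; -3/2 3 0; 0 0 1]
T3·…·T1 = [9/4 -3/2 0; -3/2 3 0; 0 0 1]
T4·…·T1 = [9/4 -3/2 0; 3/2 -3 0; 0 0 1]
T5·…·T1 = [-9/4 3/2 0; 3/2 -3 0; 0 0 1]
det M = 9/2; M⁻¹ = [-2/3 -1/3 0; -1/3 -1/2 0; 0 0 1]
M⁻¹ · (-33/8, 15/4)ᵀ = (3/2, -1/2)ᵀ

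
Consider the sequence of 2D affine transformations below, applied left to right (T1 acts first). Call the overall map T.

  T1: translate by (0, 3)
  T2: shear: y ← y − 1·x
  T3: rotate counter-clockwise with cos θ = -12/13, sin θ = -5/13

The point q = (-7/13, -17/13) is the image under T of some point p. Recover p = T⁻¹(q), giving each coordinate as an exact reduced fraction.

p = (1, -1)

T1 = [1 0 0; 0 1 3; 0 0 1]
T2·T1 = [1 0 0; -1 1 3; 0 0 1]
T3·…·T1 = [-17/13 5/13 15/13; 7/13 -12/13 -36/13; 0 0 1]
det M = 1; M⁻¹ = [-12/13 -5/13 0; -7/13 -17/13 -3; 0 0 1]
M⁻¹ · (-7/13, -17/13)ᵀ = (1, -1)ᵀ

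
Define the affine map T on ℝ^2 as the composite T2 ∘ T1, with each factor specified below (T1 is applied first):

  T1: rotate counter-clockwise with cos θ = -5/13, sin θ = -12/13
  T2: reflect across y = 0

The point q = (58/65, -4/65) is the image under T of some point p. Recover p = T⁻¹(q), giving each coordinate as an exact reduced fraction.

p = (-2/5, 4/5)

T1 = [-5/13 12/13 0; -12/13 -5/13 0; 0 0 1]
T2·T1 = [-5/13 12/13 0; 12/13 5/13 0; 0 0 1]
det M = -1; M⁻¹ = [-5/13 12/13 0; 12/13 5/13 0; 0 0 1]
M⁻¹ · (58/65, -4/65)ᵀ = (-2/5, 4/5)ᵀ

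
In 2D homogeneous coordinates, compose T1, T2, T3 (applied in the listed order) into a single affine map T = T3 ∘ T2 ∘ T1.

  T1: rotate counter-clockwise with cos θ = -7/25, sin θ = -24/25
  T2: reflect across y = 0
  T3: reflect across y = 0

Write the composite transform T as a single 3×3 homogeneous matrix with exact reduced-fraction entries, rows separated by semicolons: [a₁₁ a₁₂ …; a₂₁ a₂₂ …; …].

T1 = [-7/25 24/25 0; -24/25 -7/25 0; 0 0 1]
T2·T1 = [-7/25 24/25 0; 24/25 7/25 0; 0 0 1]
T3·…·T1 = [-7/25 24/25 0; -24/25 -7/25 0; 0 0 1]

T = [-7/25 24/25 0; -24/25 -7/25 0; 0 0 1]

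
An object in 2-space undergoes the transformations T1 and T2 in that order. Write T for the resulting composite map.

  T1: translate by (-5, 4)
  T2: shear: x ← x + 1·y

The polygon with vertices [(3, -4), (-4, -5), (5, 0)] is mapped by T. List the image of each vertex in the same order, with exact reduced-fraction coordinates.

image vertices: (-2, 0), (-10, -1), (4, 4)

T1 translate by (-5, 4): (3, -4) → (-2, 0); (-4, -5) → (-9, -1); (5, 0) → (0, 4)
T2 shear: x ← x + 1·y: (-2, 0) → (-2, 0); (-9, -1) → (-10, -1); (0, 4) → (4, 4)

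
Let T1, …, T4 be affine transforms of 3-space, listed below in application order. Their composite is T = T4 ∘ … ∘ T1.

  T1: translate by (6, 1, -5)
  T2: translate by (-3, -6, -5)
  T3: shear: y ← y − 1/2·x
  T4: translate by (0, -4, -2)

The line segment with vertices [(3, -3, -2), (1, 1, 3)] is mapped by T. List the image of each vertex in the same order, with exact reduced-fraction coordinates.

T1 translate by (6, 1, -5): (3, -3, -2) → (9, -2, -7); (1, 1, 3) → (7, 2, -2)
T2 translate by (-3, -6, -5): (9, -2, -7) → (6, -8, -12); (7, 2, -2) → (4, -4, -7)
T3 shear: y ← y − 1/2·x: (6, -8, -12) → (6, -11, -12); (4, -4, -7) → (4, -6, -7)
T4 translate by (0, -4, -2): (6, -11, -12) → (6, -15, -14); (4, -6, -7) → (4, -10, -9)

image vertices: (6, -15, -14), (4, -10, -9)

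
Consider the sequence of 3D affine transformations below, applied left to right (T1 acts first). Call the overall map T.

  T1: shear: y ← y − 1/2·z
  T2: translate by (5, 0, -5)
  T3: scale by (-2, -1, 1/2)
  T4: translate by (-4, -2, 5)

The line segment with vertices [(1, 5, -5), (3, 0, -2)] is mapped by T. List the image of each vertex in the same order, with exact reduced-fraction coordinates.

image vertices: (-16, -19/2, 0), (-20, -3, 3/2)

T1 shear: y ← y − 1/2·z: (1, 5, -5) → (1, 15/2, -5); (3, 0, -2) → (3, 1, -2)
T2 translate by (5, 0, -5): (1, 15/2, -5) → (6, 15/2, -10); (3, 1, -2) → (8, 1, -7)
T3 scale by (-2, -1, 1/2): (6, 15/2, -10) → (-12, -15/2, -5); (8, 1, -7) → (-16, -1, -7/2)
T4 translate by (-4, -2, 5): (-12, -15/2, -5) → (-16, -19/2, 0); (-16, -1, -7/2) → (-20, -3, 3/2)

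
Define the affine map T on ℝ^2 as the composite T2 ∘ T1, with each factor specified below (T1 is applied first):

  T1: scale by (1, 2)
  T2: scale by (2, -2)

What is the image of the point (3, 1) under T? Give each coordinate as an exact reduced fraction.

T(p) = (6, -4)

T1 scale by (1, 2): (3, 1) → (3, 2)
T2 scale by (2, -2): (3, 2) → (6, -4)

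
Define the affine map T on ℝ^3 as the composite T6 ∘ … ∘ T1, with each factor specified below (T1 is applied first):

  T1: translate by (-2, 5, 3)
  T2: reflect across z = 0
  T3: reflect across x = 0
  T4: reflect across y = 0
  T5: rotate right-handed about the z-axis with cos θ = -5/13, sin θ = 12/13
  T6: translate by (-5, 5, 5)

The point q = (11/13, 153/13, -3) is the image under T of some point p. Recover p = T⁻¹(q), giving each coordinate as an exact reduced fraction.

T1 = [1 0 0 -2; 0 1 0 5; 0 0 1 3; 0 0 0 1]
T2·T1 = [1 0 0 -2; 0 1 0 5; 0 0 -1 -3; 0 0 0 1]
T3·…·T1 = [-1 0 0 2; 0 1 0 5; 0 0 -1 -3; 0 0 0 1]
T4·…·T1 = [-1 0 0 2; 0 -1 0 -5; 0 0 -1 -3; 0 0 0 1]
T5·…·T1 = [5/13 12/13 0 50/13; -12/13 5/13 0 49/13; 0 0 -1 -3; 0 0 0 1]
T6·…·T1 = [5/13 12/13 0 -15/13; -12/13 5/13 0 114/13; 0 0 -1 2; 0 0 0 1]
det M = -1; M⁻¹ = [5/13 -12/13 0 111/13; 12/13 5/13 0 -30/13; 0 0 -1 2; 0 0 0 1]
M⁻¹ · (11/13, 153/13, -3)ᵀ = (-2, 3, 5)ᵀ

p = (-2, 3, 5)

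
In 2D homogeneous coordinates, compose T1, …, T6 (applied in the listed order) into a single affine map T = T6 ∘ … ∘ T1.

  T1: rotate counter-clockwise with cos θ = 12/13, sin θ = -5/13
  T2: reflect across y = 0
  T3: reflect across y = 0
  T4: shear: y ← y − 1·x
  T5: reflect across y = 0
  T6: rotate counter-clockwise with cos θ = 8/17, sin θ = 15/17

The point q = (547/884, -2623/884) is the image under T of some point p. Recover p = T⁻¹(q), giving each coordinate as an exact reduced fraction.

T1 = [12/13 5/13 0; -5/13 12/13 0; 0 0 1]
T2·T1 = [12/13 5/13 0; 5/13 -12/13 0; 0 0 1]
T3·…·T1 = [12/13 5/13 0; -5/13 12/13 0; 0 0 1]
T4·…·T1 = [12/13 5/13 0; -17/13 7/13 0; 0 0 1]
T5·…·T1 = [12/13 5/13 0; 17/13 -7/13 0; 0 0 1]
T6·…·T1 = [-159/221 145/221 0; 316/221 19/221 0; 0 0 1]
det M = -1; M⁻¹ = [-19/221 145/221 0; 316/221 159/221 0; 0 0 1]
M⁻¹ · (547/884, -2623/884)ᵀ = (-2, -5/4)ᵀ

p = (-2, -5/4)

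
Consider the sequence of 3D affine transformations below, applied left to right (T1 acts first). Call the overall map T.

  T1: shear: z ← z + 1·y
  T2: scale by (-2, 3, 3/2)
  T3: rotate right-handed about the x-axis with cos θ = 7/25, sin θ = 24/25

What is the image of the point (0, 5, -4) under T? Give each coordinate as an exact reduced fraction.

T(p) = (0, 69/25, 741/50)

T1 shear: z ← z + 1·y: (0, 5, -4) → (0, 5, 1)
T2 scale by (-2, 3, 3/2): (0, 5, 1) → (0, 15, 3/2)
T3 rotate right-handed about the x-axis with cos θ = 7/25, sin θ = 24/25: (0, 15, 3/2) → (0, 69/25, 741/50)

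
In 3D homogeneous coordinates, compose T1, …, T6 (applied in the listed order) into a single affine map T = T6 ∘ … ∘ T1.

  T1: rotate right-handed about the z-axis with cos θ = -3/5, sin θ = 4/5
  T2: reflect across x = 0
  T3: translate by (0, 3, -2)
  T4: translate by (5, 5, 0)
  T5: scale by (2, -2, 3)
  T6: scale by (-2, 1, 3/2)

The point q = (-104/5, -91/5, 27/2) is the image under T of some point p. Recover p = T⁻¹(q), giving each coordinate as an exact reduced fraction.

T1 = [-3/5 -4/5 0 0; 4/5 -3/5 0 0; 0 0 1 0; 0 0 0 1]
T2·T1 = [3/5 4/5 0 0; 4/5 -3/5 0 0; 0 0 1 0; 0 0 0 1]
T3·…·T1 = [3/5 4/5 0 0; 4/5 -3/5 0 3; 0 0 1 -2; 0 0 0 1]
T4·…·T1 = [3/5 4/5 0 5; 4/5 -3/5 0 8; 0 0 1 -2; 0 0 0 1]
T5·…·T1 = [6/5 8/5 0 10; -8/5 6/5 0 -16; 0 0 3 -6; 0 0 0 1]
T6·…·T1 = [-12/5 -16/5 0 -20; -8/5 6/5 0 -16; 0 0 9/2 -9; 0 0 0 1]
det M = -36; M⁻¹ = [-3/20 -2/5 0 -47/5; -1/5 3/10 0 4/5; 0 0 2/9 2; 0 0 0 1]
M⁻¹ · (-104/5, -91/5, 27/2)ᵀ = (1, -1/2, 5)ᵀ

p = (1, -1/2, 5)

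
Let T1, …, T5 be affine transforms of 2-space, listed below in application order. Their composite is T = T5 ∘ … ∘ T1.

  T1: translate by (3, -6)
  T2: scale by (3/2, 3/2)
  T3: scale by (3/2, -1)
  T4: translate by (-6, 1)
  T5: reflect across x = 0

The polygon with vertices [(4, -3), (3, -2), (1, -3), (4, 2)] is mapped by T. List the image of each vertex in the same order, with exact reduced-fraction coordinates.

T1 translate by (3, -6): (4, -3) → (7, -9); (3, -2) → (6, -8); (1, -3) → (4, -9); (4, 2) → (7, -4)
T2 scale by (3/2, 3/2): (7, -9) → (21/2, -27/2); (6, -8) → (9, -12); (4, -9) → (6, -27/2); (7, -4) → (21/2, -6)
T3 scale by (3/2, -1): (21/2, -27/2) → (63/4, 27/2); (9, -12) → (27/2, 12); (6, -27/2) → (9, 27/2); (21/2, -6) → (63/4, 6)
T4 translate by (-6, 1): (63/4, 27/2) → (39/4, 29/2); (27/2, 12) → (15/2, 13); (9, 27/2) → (3, 29/2); (63/4, 6) → (39/4, 7)
T5 reflect across x = 0: (39/4, 29/2) → (-39/4, 29/2); (15/2, 13) → (-15/2, 13); (3, 29/2) → (-3, 29/2); (39/4, 7) → (-39/4, 7)

image vertices: (-39/4, 29/2), (-15/2, 13), (-3, 29/2), (-39/4, 7)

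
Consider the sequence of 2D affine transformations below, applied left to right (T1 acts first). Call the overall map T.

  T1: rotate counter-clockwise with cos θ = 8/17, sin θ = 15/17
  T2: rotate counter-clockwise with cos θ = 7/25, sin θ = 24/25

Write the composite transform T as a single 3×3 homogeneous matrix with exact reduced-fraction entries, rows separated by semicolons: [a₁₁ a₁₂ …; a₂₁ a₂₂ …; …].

T1 = [8/17 -15/17 0; 15/17 8/17 0; 0 0 1]
T2·T1 = [-304/425 -297/425 0; 297/425 -304/425 0; 0 0 1]

T = [-304/425 -297/425 0; 297/425 -304/425 0; 0 0 1]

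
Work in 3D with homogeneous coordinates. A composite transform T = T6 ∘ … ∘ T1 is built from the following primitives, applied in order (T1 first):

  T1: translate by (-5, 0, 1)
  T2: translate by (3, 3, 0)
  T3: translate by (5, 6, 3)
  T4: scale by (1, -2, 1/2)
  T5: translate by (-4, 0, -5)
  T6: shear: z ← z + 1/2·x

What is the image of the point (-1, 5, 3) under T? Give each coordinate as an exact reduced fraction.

T(p) = (-2, -28, -5/2)

T1 translate by (-5, 0, 1): (-1, 5, 3) → (-6, 5, 4)
T2 translate by (3, 3, 0): (-6, 5, 4) → (-3, 8, 4)
T3 translate by (5, 6, 3): (-3, 8, 4) → (2, 14, 7)
T4 scale by (1, -2, 1/2): (2, 14, 7) → (2, -28, 7/2)
T5 translate by (-4, 0, -5): (2, -28, 7/2) → (-2, -28, -3/2)
T6 shear: z ← z + 1/2·x: (-2, -28, -3/2) → (-2, -28, -5/2)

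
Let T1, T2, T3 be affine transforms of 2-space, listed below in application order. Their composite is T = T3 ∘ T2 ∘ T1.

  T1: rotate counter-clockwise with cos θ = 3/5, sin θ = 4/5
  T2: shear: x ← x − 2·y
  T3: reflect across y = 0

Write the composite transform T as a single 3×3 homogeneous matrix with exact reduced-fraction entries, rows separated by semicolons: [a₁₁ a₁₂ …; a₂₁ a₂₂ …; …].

T1 = [3/5 -4/5 0; 4/5 3/5 0; 0 0 1]
T2·T1 = [-1 -2 0; 4/5 3/5 0; 0 0 1]
T3·…·T1 = [-1 -2 0; -4/5 -3/5 0; 0 0 1]

T = [-1 -2 0; -4/5 -3/5 0; 0 0 1]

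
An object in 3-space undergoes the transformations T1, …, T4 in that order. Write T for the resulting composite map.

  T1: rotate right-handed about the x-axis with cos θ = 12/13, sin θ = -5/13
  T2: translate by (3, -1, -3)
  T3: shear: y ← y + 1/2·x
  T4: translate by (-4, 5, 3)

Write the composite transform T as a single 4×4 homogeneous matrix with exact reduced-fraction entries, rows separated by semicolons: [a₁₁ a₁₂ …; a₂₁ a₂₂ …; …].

T1 = [1 0 0 0; 0 12/13 5/13 0; 0 -5/13 12/13 0; 0 0 0 1]
T2·T1 = [1 0 0 3; 0 12/13 5/13 -1; 0 -5/13 12/13 -3; 0 0 0 1]
T3·…·T1 = [1 0 0 3; 1/2 12/13 5/13 1/2; 0 -5/13 12/13 -3; 0 0 0 1]
T4·…·T1 = [1 0 0 -1; 1/2 12/13 5/13 11/2; 0 -5/13 12/13 0; 0 0 0 1]

T = [1 0 0 -1; 1/2 12/13 5/13 11/2; 0 -5/13 12/13 0; 0 0 0 1]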